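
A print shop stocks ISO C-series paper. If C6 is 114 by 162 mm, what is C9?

C7: ⌊162/2⌋ × 114 = 81 × 114 mm
C8: ⌊114/2⌋ × 81 = 57 × 81 mm
C9: ⌊81/2⌋ × 57 = 40 × 57 mm

40 × 57 mm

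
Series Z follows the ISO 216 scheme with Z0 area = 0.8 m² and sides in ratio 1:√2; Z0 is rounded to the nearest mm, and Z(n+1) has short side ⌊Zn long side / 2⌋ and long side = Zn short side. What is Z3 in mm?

Let Z0's short side be w mm. w · w√2 = 0.8 m² = 800,000 mm², so w ≈ 752.1 mm and w√2 ≈ 1063.7 mm → Z0 = 752 × 1064 mm.
Z1: ⌊1064/2⌋ × 752 = 532 × 752 mm
Z2: ⌊752/2⌋ × 532 = 376 × 532 mm
Z3: ⌊532/2⌋ × 376 = 266 × 376 mm

266 × 376 mm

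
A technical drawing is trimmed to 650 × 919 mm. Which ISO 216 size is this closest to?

C1 (648 × 917 mm)

Aspect ratio 919/650 ≈ 1.414 — close to the ISO √2 ≈ 1.414.
In the C-series (envelope sizes, between A and B): C1 = 648 × 917 mm.
Off by 4 mm total — nearest standard size.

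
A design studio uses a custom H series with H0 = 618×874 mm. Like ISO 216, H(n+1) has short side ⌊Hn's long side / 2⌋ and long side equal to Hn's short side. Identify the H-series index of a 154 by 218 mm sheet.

H4

H0: 618 × 874 mm
H1: 437 × 618 mm
H2: 309 × 437 mm
H3: 218 × 309 mm
H4: 154 × 218 mm
H5: 109 × 154 mm
→ matches H4.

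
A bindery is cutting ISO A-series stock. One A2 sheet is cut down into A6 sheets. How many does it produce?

16

Each ISO step halves the sheet: 1 × A2 → 2 × A3 → 4 × A4 → 8 × A5 → …
From A2 to A6 is 4 halving steps: 2^4 = 16.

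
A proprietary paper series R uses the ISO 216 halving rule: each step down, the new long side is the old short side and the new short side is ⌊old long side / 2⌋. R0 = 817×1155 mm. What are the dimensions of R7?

R1 = 577 × 817 mm (from R0 by 1 halving).
R2: ⌊817/2⌋ × 577 = 408 × 577 mm
R3: ⌊577/2⌋ × 408 = 288 × 408 mm
R4: ⌊408/2⌋ × 288 = 204 × 288 mm
R5: ⌊288/2⌋ × 204 = 144 × 204 mm
R6: ⌊204/2⌋ × 144 = 102 × 144 mm
R7: ⌊144/2⌋ × 102 = 72 × 102 mm

72 × 102 mm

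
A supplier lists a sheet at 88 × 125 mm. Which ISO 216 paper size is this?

Aspect ratio 125/88 ≈ 1.420 — close to the ISO √2 ≈ 1.414.
In the B-series (B0 = 1000 × 1414 mm): B7 = 88 × 125 mm.

B7 (88 × 125 mm)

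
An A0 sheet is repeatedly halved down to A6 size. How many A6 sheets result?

64

A0 = 841 × 1189 mm; A6 = 105 × 148 mm.
Each halving step doubles the count; 6 steps from A0 to A6.
2^6 = 64.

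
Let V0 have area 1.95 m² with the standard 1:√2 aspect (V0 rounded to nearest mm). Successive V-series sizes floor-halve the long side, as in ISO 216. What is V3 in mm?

Let V0's short side be w mm. w · w√2 = 1.95 m² = 1,950,000 mm², so w ≈ 1174.2 mm and w√2 ≈ 1660.6 mm → V0 = 1174 × 1661 mm.
V1: ⌊1661/2⌋ × 1174 = 830 × 1174 mm
V2: ⌊1174/2⌋ × 830 = 587 × 830 mm
V3: ⌊830/2⌋ × 587 = 415 × 587 mm

415 × 587 mm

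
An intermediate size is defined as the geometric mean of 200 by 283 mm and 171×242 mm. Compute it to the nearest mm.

Short side: √(200 · 171) = √34200 ≈ 184.9 → 185 mm
Long side: √(283 · 242) = √68486 ≈ 261.7 → 262 mm

185 × 262 mm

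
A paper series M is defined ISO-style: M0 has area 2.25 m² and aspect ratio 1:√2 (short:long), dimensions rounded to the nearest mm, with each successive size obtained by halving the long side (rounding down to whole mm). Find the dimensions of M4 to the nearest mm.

Let M0's short side be w mm. w · w√2 = 2.25 m² = 2,250,000 mm², so w ≈ 1261.3 mm and w√2 ≈ 1783.8 mm → M0 = 1261 × 1784 mm.
M1: ⌊1784/2⌋ × 1261 = 892 × 1261 mm
M2: ⌊1261/2⌋ × 892 = 630 × 892 mm
M3: ⌊892/2⌋ × 630 = 446 × 630 mm
M4: ⌊630/2⌋ × 446 = 315 × 446 mm

315 × 446 mm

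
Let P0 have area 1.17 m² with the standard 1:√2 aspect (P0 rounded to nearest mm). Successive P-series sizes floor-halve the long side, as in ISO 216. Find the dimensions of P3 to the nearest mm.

321 × 455 mm

Let P0's short side be w mm. w · w√2 = 1.17 m² = 1,170,000 mm², so w ≈ 909.6 mm and w√2 ≈ 1286.3 mm → P0 = 910 × 1286 mm.
P1: ⌊1286/2⌋ × 910 = 643 × 910 mm
P2: ⌊910/2⌋ × 643 = 455 × 643 mm
P3: ⌊643/2⌋ × 455 = 321 × 455 mm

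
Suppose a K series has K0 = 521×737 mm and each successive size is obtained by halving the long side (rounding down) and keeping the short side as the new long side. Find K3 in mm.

184 × 260 mm

K1: ⌊737/2⌋ × 521 = 368 × 521 mm
K2: ⌊521/2⌋ × 368 = 260 × 368 mm
K3: ⌊368/2⌋ × 260 = 184 × 260 mm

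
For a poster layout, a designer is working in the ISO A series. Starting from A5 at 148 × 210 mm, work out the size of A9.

A6: ⌊210/2⌋ × 148 = 105 × 148 mm
A7: ⌊148/2⌋ × 105 = 74 × 105 mm
A8: ⌊105/2⌋ × 74 = 52 × 74 mm
A9: ⌊74/2⌋ × 52 = 37 × 52 mm

37 × 52 mm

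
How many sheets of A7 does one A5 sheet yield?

4

Each ISO step halves the sheet: 1 × A5 → 2 × A6 → 4 × A7
From A5 to A7 is 2 halving steps: 2^2 = 4.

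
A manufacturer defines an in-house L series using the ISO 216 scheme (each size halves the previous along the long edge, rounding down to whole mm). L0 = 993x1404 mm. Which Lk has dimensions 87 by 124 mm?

L7

L0: 993 × 1404 mm
L1: 702 × 993 mm
L2: 496 × 702 mm
L3: 351 × 496 mm
L4: 248 × 351 mm
L5: 175 × 248 mm
L6: 124 × 175 mm
L7: 87 × 124 mm
L8: 62 × 87 mm
→ matches L7.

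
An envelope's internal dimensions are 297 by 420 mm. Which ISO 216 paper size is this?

Aspect ratio 420/297 ≈ 1.414 — close to the ISO √2 ≈ 1.414.
In the A-series (A0 area = 1 m²): A3 = 297 × 420 mm.

A3 (297 × 420 mm)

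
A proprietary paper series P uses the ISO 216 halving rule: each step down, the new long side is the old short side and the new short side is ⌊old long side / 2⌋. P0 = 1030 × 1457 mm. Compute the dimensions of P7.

91 × 128 mm

P1 = 728 × 1030 mm (from P0 by 1 halving).
P2: ⌊1030/2⌋ × 728 = 515 × 728 mm
P3: ⌊728/2⌋ × 515 = 364 × 515 mm
P4: ⌊515/2⌋ × 364 = 257 × 364 mm
P5: ⌊364/2⌋ × 257 = 182 × 257 mm
P6: ⌊257/2⌋ × 182 = 128 × 182 mm
P7: ⌊182/2⌋ × 128 = 91 × 128 mm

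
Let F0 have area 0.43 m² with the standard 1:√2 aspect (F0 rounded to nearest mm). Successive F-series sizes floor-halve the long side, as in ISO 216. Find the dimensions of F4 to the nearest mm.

Let F0's short side be w mm. w · w√2 = 0.43 m² = 430,000 mm², so w ≈ 551.4 mm and w√2 ≈ 779.8 mm → F0 = 551 × 780 mm.
F1: ⌊780/2⌋ × 551 = 390 × 551 mm
F2: ⌊551/2⌋ × 390 = 275 × 390 mm
F3: ⌊390/2⌋ × 275 = 195 × 275 mm
F4: ⌊275/2⌋ × 195 = 137 × 195 mm

137 × 195 mm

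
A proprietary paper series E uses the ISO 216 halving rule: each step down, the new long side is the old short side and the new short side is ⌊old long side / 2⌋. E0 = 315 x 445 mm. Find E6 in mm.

E1: ⌊445/2⌋ × 315 = 222 × 315 mm
E2: ⌊315/2⌋ × 222 = 157 × 222 mm
E3: ⌊222/2⌋ × 157 = 111 × 157 mm
E4: ⌊157/2⌋ × 111 = 78 × 111 mm
E5: ⌊111/2⌋ × 78 = 55 × 78 mm
E6: ⌊78/2⌋ × 55 = 39 × 55 mm

39 × 55 mm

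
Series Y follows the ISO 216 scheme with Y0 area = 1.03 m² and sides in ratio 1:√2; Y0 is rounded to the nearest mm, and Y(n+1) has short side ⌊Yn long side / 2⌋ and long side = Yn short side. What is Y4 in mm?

213 × 301 mm

Let Y0's short side be w mm. w · w√2 = 1.03 m² = 1,030,000 mm², so w ≈ 853.4 mm and w√2 ≈ 1206.9 mm → Y0 = 853 × 1207 mm.
Y1: ⌊1207/2⌋ × 853 = 603 × 853 mm
Y2: ⌊853/2⌋ × 603 = 426 × 603 mm
Y3: ⌊603/2⌋ × 426 = 301 × 426 mm
Y4: ⌊426/2⌋ × 301 = 213 × 301 mm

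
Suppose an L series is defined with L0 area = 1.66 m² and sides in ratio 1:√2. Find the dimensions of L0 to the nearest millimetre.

1083 × 1532 mm

Let the short side be w mm. Then w · w√2 = 1.66 m² = 1,660,000 mm².
w² = 1,660,000/√2, so w ≈ 1083.4 mm; long side = w√2 ≈ 1532.2 mm.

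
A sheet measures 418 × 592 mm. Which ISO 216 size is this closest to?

A2 (420 × 594 mm)

Aspect ratio 592/418 ≈ 1.416 — close to the ISO √2 ≈ 1.414.
In the A-series (A0 area = 1 m²): A2 = 420 × 594 mm.
Off by 4 mm total — nearest standard size.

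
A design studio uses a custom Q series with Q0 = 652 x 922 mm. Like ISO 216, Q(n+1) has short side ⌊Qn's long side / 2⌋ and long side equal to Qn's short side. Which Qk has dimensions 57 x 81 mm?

Q7

Q0: 652 × 922 mm
Q1: 461 × 652 mm
Q2: 326 × 461 mm
Q3: 230 × 326 mm
Q4: 163 × 230 mm
Q5: 115 × 163 mm
Q6: 81 × 115 mm
Q7: 57 × 81 mm
Q8: 40 × 57 mm
→ matches Q7.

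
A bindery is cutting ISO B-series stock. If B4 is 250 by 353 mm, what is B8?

B5: ⌊353/2⌋ × 250 = 176 × 250 mm
B6: ⌊250/2⌋ × 176 = 125 × 176 mm
B7: ⌊176/2⌋ × 125 = 88 × 125 mm
B8: ⌊125/2⌋ × 88 = 62 × 88 mm

62 × 88 mm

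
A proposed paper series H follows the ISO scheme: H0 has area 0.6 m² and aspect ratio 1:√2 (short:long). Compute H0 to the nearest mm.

Let the short side be w mm. Then w · w√2 = 0.6 m² = 600,000 mm².
w² = 600,000/√2, so w ≈ 651.4 mm; long side = w√2 ≈ 921.2 mm.

651 × 921 mm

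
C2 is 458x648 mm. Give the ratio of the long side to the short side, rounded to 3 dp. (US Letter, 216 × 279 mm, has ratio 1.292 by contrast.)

1.415

648 / 458 = 1.415
Matches √2 ≈ 1.414 — the ISO 216 defining ratio.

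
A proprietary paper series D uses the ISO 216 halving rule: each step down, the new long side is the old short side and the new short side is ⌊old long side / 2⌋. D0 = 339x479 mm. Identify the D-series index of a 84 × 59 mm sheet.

D5

D0: 339 × 479 mm
D1: 239 × 339 mm
D2: 169 × 239 mm
D3: 119 × 169 mm
D4: 84 × 119 mm
D5: 59 × 84 mm
D6: 42 × 59 mm
→ matches D5.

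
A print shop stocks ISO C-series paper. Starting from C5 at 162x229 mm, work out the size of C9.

40 × 57 mm

C6: ⌊229/2⌋ × 162 = 114 × 162 mm
C7: ⌊162/2⌋ × 114 = 81 × 114 mm
C8: ⌊114/2⌋ × 81 = 57 × 81 mm
C9: ⌊81/2⌋ × 57 = 40 × 57 mm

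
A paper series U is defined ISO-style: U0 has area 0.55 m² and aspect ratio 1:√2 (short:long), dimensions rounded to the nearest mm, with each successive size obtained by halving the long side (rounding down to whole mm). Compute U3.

Let U0's short side be w mm. w · w√2 = 0.55 m² = 550,000 mm², so w ≈ 623.6 mm and w√2 ≈ 881.9 mm → U0 = 624 × 882 mm.
U1: ⌊882/2⌋ × 624 = 441 × 624 mm
U2: ⌊624/2⌋ × 441 = 312 × 441 mm
U3: ⌊441/2⌋ × 312 = 220 × 312 mm

220 × 312 mm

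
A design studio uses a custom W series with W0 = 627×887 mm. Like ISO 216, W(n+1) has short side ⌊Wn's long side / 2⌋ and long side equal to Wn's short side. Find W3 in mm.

W1: ⌊887/2⌋ × 627 = 443 × 627 mm
W2: ⌊627/2⌋ × 443 = 313 × 443 mm
W3: ⌊443/2⌋ × 313 = 221 × 313 mm

221 × 313 mm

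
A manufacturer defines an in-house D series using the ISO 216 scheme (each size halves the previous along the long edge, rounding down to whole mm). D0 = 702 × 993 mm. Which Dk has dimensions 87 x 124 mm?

D6

D0: 702 × 993 mm
D1: 496 × 702 mm
D2: 351 × 496 mm
D3: 248 × 351 mm
D4: 175 × 248 mm
D5: 124 × 175 mm
D6: 87 × 124 mm
D7: 62 × 87 mm
→ matches D6.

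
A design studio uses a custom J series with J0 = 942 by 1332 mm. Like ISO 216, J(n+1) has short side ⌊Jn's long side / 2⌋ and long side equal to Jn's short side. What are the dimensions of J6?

J1: ⌊1332/2⌋ × 942 = 666 × 942 mm
J2: ⌊942/2⌋ × 666 = 471 × 666 mm
J3: ⌊666/2⌋ × 471 = 333 × 471 mm
J4: ⌊471/2⌋ × 333 = 235 × 333 mm
J5: ⌊333/2⌋ × 235 = 166 × 235 mm
J6: ⌊235/2⌋ × 166 = 117 × 166 mm

117 × 166 mm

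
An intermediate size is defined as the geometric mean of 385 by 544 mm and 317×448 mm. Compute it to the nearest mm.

Short side: √(385 · 317) = √122045 ≈ 349.3 → 349 mm
Long side: √(544 · 448) = √243712 ≈ 493.7 → 494 mm

349 × 494 mm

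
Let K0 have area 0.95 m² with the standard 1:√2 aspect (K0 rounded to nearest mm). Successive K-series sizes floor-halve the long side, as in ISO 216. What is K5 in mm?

Let K0's short side be w mm. w · w√2 = 0.95 m² = 950,000 mm², so w ≈ 819.6 mm and w√2 ≈ 1159.1 mm → K0 = 820 × 1159 mm.
K1: ⌊1159/2⌋ × 820 = 579 × 820 mm
K2: ⌊820/2⌋ × 579 = 410 × 579 mm
K3: ⌊579/2⌋ × 410 = 289 × 410 mm
K4: ⌊410/2⌋ × 289 = 205 × 289 mm
K5: ⌊289/2⌋ × 205 = 144 × 205 mm

144 × 205 mm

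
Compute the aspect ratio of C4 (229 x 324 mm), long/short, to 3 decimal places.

324 / 229 = 1.415
Matches √2 ≈ 1.414 — the ISO 216 defining ratio.

1.415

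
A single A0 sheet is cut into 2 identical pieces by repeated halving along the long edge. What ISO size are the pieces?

2 = 2^1, so 1 halving step.
A0 → A1 → … → A1 after 1 step.

A1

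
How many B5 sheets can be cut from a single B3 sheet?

4

B3 = 353 × 500 mm; B5 = 176 × 250 mm.
Each halving step doubles the count; 2 steps from B3 to B5.
2^2 = 4.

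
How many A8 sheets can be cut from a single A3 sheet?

32

Each ISO step halves the sheet: 1 × A3 → 2 × A4 → 4 × A5 → 8 × A6 → …
From A3 to A8 is 5 halving steps: 2^5 = 32.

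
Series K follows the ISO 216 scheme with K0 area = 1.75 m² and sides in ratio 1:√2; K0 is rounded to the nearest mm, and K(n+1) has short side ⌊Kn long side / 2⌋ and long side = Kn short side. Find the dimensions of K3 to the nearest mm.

393 × 556 mm

Let K0's short side be w mm. w · w√2 = 1.75 m² = 1,750,000 mm², so w ≈ 1112.4 mm and w√2 ≈ 1573.2 mm → K0 = 1112 × 1573 mm.
K1: ⌊1573/2⌋ × 1112 = 786 × 1112 mm
K2: ⌊1112/2⌋ × 786 = 556 × 786 mm
K3: ⌊786/2⌋ × 556 = 393 × 556 mm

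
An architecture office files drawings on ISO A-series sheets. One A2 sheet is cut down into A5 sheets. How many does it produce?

A2 = 420 × 594 mm; A5 = 148 × 210 mm.
Each halving step doubles the count; 3 steps from A2 to A5.
2^3 = 8.

8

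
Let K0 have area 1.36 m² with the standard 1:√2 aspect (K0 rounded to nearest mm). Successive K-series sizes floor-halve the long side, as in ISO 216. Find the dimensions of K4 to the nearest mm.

Let K0's short side be w mm. w · w√2 = 1.36 m² = 1,360,000 mm², so w ≈ 980.6 mm and w√2 ≈ 1386.8 mm → K0 = 981 × 1387 mm.
K1: ⌊1387/2⌋ × 981 = 693 × 981 mm
K2: ⌊981/2⌋ × 693 = 490 × 693 mm
K3: ⌊693/2⌋ × 490 = 346 × 490 mm
K4: ⌊490/2⌋ × 346 = 245 × 346 mm

245 × 346 mm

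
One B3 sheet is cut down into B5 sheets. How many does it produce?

4

Each ISO step halves the sheet: 1 × B3 → 2 × B4 → 4 × B5
From B3 to B5 is 2 halving steps: 2^2 = 4.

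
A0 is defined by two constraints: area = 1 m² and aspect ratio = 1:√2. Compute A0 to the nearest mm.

841 × 1189 mm

Let the short side be w mm. Then the long side is w√2 and w · w√2 = 10⁶ mm².
w² = 10⁶/√2, so w = 1000 / 2^(1/4) ≈ 840.9 mm; long side = 1000 · 2^(1/4) ≈ 1189.2 mm.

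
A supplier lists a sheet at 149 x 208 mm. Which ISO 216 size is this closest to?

Aspect ratio 208/149 ≈ 1.396 (ISO target is √2 ≈ 1.414).
In the A-series (A0 area = 1 m²): A5 = 148 × 210 mm.
Off by 3 mm total — nearest standard size.

A5 (148 × 210 mm)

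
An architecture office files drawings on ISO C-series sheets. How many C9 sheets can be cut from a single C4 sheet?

32

C4 = 229 × 324 mm; C9 = 40 × 57 mm.
Each halving step doubles the count; 5 steps from C4 to C9.
2^5 = 32.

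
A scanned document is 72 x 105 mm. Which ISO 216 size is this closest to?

A7 (74 × 105 mm)

Aspect ratio 105/72 ≈ 1.458 (ISO target is √2 ≈ 1.414).
In the A-series (A0 area = 1 m²): A7 = 74 × 105 mm.
Off by 2 mm total — nearest standard size.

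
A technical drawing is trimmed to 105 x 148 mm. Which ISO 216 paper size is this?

Aspect ratio 148/105 ≈ 1.410 — close to the ISO √2 ≈ 1.414.
In the A-series (A0 area = 1 m²): A6 = 105 × 148 mm.

A6 (105 × 148 mm)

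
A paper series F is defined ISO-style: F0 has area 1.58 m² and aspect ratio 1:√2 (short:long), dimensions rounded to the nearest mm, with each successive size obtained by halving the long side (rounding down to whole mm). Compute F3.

373 × 528 mm

Let F0's short side be w mm. w · w√2 = 1.58 m² = 1,580,000 mm², so w ≈ 1057.0 mm and w√2 ≈ 1494.8 mm → F0 = 1057 × 1495 mm.
F1: ⌊1495/2⌋ × 1057 = 747 × 1057 mm
F2: ⌊1057/2⌋ × 747 = 528 × 747 mm
F3: ⌊747/2⌋ × 528 = 373 × 528 mm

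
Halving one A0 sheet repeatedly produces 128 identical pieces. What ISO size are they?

A7

128 = 2^7, so 7 halving steps.
A0 → A1 → … → A7 after 7 steps.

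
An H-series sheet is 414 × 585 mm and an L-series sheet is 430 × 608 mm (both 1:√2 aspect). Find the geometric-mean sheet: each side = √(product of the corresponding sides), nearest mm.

422 × 596 mm

Short side: √(414 · 430) = √178020 ≈ 421.9 → 422 mm
Long side: √(585 · 608) = √355680 ≈ 596.4 → 596 mm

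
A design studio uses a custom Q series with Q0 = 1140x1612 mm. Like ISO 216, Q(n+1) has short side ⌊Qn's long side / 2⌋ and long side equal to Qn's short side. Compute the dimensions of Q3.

Q1: ⌊1612/2⌋ × 1140 = 806 × 1140 mm
Q2: ⌊1140/2⌋ × 806 = 570 × 806 mm
Q3: ⌊806/2⌋ × 570 = 403 × 570 mm

403 × 570 mm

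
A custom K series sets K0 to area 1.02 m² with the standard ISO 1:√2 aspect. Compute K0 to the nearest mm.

849 × 1201 mm

Let the short side be w mm. Then w · w√2 = 1.02 m² = 1,020,000 mm².
w² = 1,020,000/√2, so w ≈ 849.3 mm; long side = w√2 ≈ 1201.0 mm.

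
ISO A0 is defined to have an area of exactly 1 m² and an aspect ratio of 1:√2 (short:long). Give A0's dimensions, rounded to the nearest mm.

Let the short side be w mm. Then the long side is w√2 and w · w√2 = 10⁶ mm².
w² = 10⁶/√2, so w = 1000 / 2^(1/4) ≈ 840.9 mm; long side = 1000 · 2^(1/4) ≈ 1189.2 mm.

841 × 1189 mm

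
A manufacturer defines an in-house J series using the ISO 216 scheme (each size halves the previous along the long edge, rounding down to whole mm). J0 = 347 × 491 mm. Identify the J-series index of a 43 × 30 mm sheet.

J0: 347 × 491 mm
J1: 245 × 347 mm
J2: 173 × 245 mm
J3: 122 × 173 mm
J4: 86 × 122 mm
J5: 61 × 86 mm
J6: 43 × 61 mm
J7: 30 × 43 mm
J8: 21 × 30 mm
→ matches J7.

J7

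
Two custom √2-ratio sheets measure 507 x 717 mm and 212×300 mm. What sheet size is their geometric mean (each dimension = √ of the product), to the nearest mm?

Short side: √(507 · 212) = √107484 ≈ 327.8 → 328 mm
Long side: √(717 · 300) = √215100 ≈ 463.8 → 464 mm

328 × 464 mm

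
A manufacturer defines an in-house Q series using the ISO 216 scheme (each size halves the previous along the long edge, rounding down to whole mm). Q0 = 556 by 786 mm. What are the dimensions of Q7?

49 × 69 mm

Q1 = 393 × 556 mm (from Q0 by 1 halving).
Q2: ⌊556/2⌋ × 393 = 278 × 393 mm
Q3: ⌊393/2⌋ × 278 = 196 × 278 mm
Q4: ⌊278/2⌋ × 196 = 139 × 196 mm
Q5: ⌊196/2⌋ × 139 = 98 × 139 mm
Q6: ⌊139/2⌋ × 98 = 69 × 98 mm
Q7: ⌊98/2⌋ × 69 = 49 × 69 mm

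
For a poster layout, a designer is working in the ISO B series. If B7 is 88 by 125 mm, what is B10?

31 × 44 mm

B8: ⌊125/2⌋ × 88 = 62 × 88 mm
B9: ⌊88/2⌋ × 62 = 44 × 62 mm
B10: ⌊62/2⌋ × 44 = 31 × 44 mm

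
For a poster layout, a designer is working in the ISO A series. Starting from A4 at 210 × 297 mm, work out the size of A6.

A5: ⌊297/2⌋ × 210 = 148 × 210 mm
A6: ⌊210/2⌋ × 148 = 105 × 148 mm

105 × 148 mm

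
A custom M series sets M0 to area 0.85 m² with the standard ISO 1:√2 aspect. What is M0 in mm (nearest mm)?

Let the short side be w mm. Then w · w√2 = 0.85 m² = 850,000 mm².
w² = 850,000/√2, so w ≈ 775.3 mm; long side = w√2 ≈ 1096.4 mm.

775 × 1096 mm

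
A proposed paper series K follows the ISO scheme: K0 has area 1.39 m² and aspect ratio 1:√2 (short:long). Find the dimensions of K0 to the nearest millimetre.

991 × 1402 mm

Let the short side be w mm. Then w · w√2 = 1.39 m² = 1,390,000 mm².
w² = 1,390,000/√2, so w ≈ 991.4 mm; long side = w√2 ≈ 1402.1 mm.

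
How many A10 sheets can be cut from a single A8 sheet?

4

Each ISO step halves the sheet: 1 × A8 → 2 × A9 → 4 × A10
From A8 to A10 is 2 halving steps: 2^2 = 4.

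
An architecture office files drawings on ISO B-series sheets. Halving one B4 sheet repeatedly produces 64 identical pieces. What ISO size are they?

B10

64 = 2^6, so 6 halving steps.
B4 → B5 → … → B10 after 6 steps.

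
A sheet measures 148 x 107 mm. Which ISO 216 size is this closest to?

Aspect ratio 148/107 ≈ 1.383 (ISO target is √2 ≈ 1.414).
In the A-series (A0 area = 1 m²): A6 = 105 × 148 mm.
Off by 2 mm total — nearest standard size.

A6 (105 × 148 mm)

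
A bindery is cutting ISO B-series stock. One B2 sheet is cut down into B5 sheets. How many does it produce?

Each ISO step halves the sheet: 1 × B2 → 2 × B3 → 4 × B4 → 8 × B5
From B2 to B5 is 3 halving steps: 2^3 = 8.

8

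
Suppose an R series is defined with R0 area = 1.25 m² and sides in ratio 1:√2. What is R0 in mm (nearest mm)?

Let the short side be w mm. Then w · w√2 = 1.25 m² = 1,250,000 mm².
w² = 1,250,000/√2, so w ≈ 940.2 mm; long side = w√2 ≈ 1329.6 mm.

940 × 1330 mm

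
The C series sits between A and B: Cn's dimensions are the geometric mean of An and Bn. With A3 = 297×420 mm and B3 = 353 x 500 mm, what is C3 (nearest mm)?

324 × 458 mm

Short side: √(297 · 353) = √104841 ≈ 323.8 → 324 mm
Long side: √(420 · 500) = √210000 ≈ 458.3 → 458 mm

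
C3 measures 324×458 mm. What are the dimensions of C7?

C4: ⌊458/2⌋ × 324 = 229 × 324 mm
C5: ⌊324/2⌋ × 229 = 162 × 229 mm
C6: ⌊229/2⌋ × 162 = 114 × 162 mm
C7: ⌊162/2⌋ × 114 = 81 × 114 mm

81 × 114 mm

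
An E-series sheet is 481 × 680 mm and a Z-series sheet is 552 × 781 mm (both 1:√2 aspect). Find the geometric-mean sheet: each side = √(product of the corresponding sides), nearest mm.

515 × 729 mm

Short side: √(481 · 552) = √265512 ≈ 515.3 → 515 mm
Long side: √(680 · 781) = √531080 ≈ 728.8 → 729 mm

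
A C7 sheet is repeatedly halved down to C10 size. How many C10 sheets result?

C7 = 81 × 114 mm; C10 = 28 × 40 mm.
Each halving step doubles the count; 3 steps from C7 to C10.
2^3 = 8.

8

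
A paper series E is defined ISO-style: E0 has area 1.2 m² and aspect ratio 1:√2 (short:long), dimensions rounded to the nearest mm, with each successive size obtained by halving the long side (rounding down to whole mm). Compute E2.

Let E0's short side be w mm. w · w√2 = 1.2 m² = 1,200,000 mm², so w ≈ 921.2 mm and w√2 ≈ 1302.7 mm → E0 = 921 × 1303 mm.
E1: ⌊1303/2⌋ × 921 = 651 × 921 mm
E2: ⌊921/2⌋ × 651 = 460 × 651 mm

460 × 651 mm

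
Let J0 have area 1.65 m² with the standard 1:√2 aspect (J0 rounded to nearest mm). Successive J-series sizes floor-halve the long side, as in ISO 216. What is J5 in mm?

Let J0's short side be w mm. w · w√2 = 1.65 m² = 1,650,000 mm², so w ≈ 1080.2 mm and w√2 ≈ 1527.6 mm → J0 = 1080 × 1528 mm.
J1: ⌊1528/2⌋ × 1080 = 764 × 1080 mm
J2: ⌊1080/2⌋ × 764 = 540 × 764 mm
J3: ⌊764/2⌋ × 540 = 382 × 540 mm
J4: ⌊540/2⌋ × 382 = 270 × 382 mm
J5: ⌊382/2⌋ × 270 = 191 × 270 mm

191 × 270 mm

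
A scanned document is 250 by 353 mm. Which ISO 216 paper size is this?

B4 (250 × 353 mm)

Aspect ratio 353/250 ≈ 1.412 — close to the ISO √2 ≈ 1.414.
In the B-series (B0 = 1000 × 1414 mm): B4 = 250 × 353 mm.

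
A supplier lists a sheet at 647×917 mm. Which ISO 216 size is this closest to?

Aspect ratio 917/647 ≈ 1.417 — close to the ISO √2 ≈ 1.414.
In the C-series (envelope sizes, between A and B): C1 = 648 × 917 mm.
Off by 1 mm total — nearest standard size.

C1 (648 × 917 mm)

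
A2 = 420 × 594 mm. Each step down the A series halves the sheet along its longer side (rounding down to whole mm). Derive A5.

A3: ⌊594/2⌋ × 420 = 297 × 420 mm
A4: ⌊420/2⌋ × 297 = 210 × 297 mm
A5: ⌊297/2⌋ × 210 = 148 × 210 mm

148 × 210 mm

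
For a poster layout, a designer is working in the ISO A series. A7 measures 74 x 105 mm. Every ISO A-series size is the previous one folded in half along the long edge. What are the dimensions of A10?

A8: ⌊105/2⌋ × 74 = 52 × 74 mm
A9: ⌊74/2⌋ × 52 = 37 × 52 mm
A10: ⌊52/2⌋ × 37 = 26 × 37 mm

26 × 37 mm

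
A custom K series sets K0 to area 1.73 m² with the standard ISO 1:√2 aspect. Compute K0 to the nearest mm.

1106 × 1564 mm

Let the short side be w mm. Then w · w√2 = 1.73 m² = 1,730,000 mm².
w² = 1,730,000/√2, so w ≈ 1106.0 mm; long side = w√2 ≈ 1564.2 mm.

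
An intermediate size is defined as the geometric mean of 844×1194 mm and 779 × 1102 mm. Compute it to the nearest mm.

Short side: √(844 · 779) = √657476 ≈ 810.8 → 811 mm
Long side: √(1194 · 1102) = √1315788 ≈ 1147.1 → 1147 mm

811 × 1147 mm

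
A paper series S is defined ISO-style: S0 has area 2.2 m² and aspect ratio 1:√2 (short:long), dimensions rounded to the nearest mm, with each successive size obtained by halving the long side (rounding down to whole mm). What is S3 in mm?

Let S0's short side be w mm. w · w√2 = 2.2 m² = 2,200,000 mm², so w ≈ 1247.3 mm and w√2 ≈ 1763.9 mm → S0 = 1247 × 1764 mm.
S1: ⌊1764/2⌋ × 1247 = 882 × 1247 mm
S2: ⌊1247/2⌋ × 882 = 623 × 882 mm
S3: ⌊882/2⌋ × 623 = 441 × 623 mm

441 × 623 mm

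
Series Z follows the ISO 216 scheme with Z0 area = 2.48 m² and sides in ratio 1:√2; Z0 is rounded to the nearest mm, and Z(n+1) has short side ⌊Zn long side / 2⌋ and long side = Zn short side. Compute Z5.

234 × 331 mm

Let Z0's short side be w mm. w · w√2 = 2.48 m² = 2,480,000 mm², so w ≈ 1324.2 mm and w√2 ≈ 1872.8 mm → Z0 = 1324 × 1873 mm.
Z1: ⌊1873/2⌋ × 1324 = 936 × 1324 mm
Z2: ⌊1324/2⌋ × 936 = 662 × 936 mm
Z3: ⌊936/2⌋ × 662 = 468 × 662 mm
Z4: ⌊662/2⌋ × 468 = 331 × 468 mm
Z5: ⌊468/2⌋ × 331 = 234 × 331 mm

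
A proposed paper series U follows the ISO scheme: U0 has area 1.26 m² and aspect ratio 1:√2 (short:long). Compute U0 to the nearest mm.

944 × 1335 mm

Let the short side be w mm. Then w · w√2 = 1.26 m² = 1,260,000 mm².
w² = 1,260,000/√2, so w ≈ 943.9 mm; long side = w√2 ≈ 1334.9 mm.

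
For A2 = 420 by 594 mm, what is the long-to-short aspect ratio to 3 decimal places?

594 / 420 = 1.414
Matches √2 ≈ 1.414 — the ISO 216 defining ratio.

1.414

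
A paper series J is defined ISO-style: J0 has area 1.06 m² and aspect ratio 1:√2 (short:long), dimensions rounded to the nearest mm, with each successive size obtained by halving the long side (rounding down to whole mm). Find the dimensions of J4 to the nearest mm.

Let J0's short side be w mm. w · w√2 = 1.06 m² = 1,060,000 mm², so w ≈ 865.8 mm and w√2 ≈ 1224.4 mm → J0 = 866 × 1224 mm.
J1: ⌊1224/2⌋ × 866 = 612 × 866 mm
J2: ⌊866/2⌋ × 612 = 433 × 612 mm
J3: ⌊612/2⌋ × 433 = 306 × 433 mm
J4: ⌊433/2⌋ × 306 = 216 × 306 mm

216 × 306 mm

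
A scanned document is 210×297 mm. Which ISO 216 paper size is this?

Aspect ratio 297/210 ≈ 1.414 — close to the ISO √2 ≈ 1.414.
In the A-series (A0 area = 1 m²): A4 = 210 × 297 mm.

A4 (210 × 297 mm)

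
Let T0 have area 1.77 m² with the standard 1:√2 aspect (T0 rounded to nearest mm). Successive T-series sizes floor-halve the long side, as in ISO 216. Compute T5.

Let T0's short side be w mm. w · w√2 = 1.77 m² = 1,770,000 mm², so w ≈ 1118.7 mm and w√2 ≈ 1582.1 mm → T0 = 1119 × 1582 mm.
T1: ⌊1582/2⌋ × 1119 = 791 × 1119 mm
T2: ⌊1119/2⌋ × 791 = 559 × 791 mm
T3: ⌊791/2⌋ × 559 = 395 × 559 mm
T4: ⌊559/2⌋ × 395 = 279 × 395 mm
T5: ⌊395/2⌋ × 279 = 197 × 279 mm

197 × 279 mm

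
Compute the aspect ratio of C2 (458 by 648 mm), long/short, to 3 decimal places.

1.415

648 / 458 = 1.415
Matches √2 ≈ 1.414 — the ISO 216 defining ratio.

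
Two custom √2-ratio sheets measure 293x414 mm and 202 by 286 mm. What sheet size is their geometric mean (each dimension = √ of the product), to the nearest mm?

243 × 344 mm

Short side: √(293 · 202) = √59186 ≈ 243.3 → 243 mm
Long side: √(414 · 286) = √118404 ≈ 344.1 → 344 mm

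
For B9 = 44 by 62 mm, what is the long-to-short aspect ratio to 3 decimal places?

62 / 44 = 1.409
ISO 216 targets √2 ≈ 1.414; the -0.005 deviation is from mm rounding.

1.409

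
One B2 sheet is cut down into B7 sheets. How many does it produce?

32

Each ISO step halves the sheet: 1 × B2 → 2 × B3 → 4 × B4 → 8 × B5 → …
From B2 to B7 is 5 halving steps: 2^5 = 32.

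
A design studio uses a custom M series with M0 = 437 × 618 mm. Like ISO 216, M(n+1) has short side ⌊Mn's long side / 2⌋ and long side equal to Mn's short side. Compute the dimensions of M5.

M1: ⌊618/2⌋ × 437 = 309 × 437 mm
M2: ⌊437/2⌋ × 309 = 218 × 309 mm
M3: ⌊309/2⌋ × 218 = 154 × 218 mm
M4: ⌊218/2⌋ × 154 = 109 × 154 mm
M5: ⌊154/2⌋ × 109 = 77 × 109 mm

77 × 109 mm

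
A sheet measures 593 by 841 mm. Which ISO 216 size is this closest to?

Aspect ratio 841/593 ≈ 1.418 — close to the ISO √2 ≈ 1.414.
In the A-series (A0 area = 1 m²): A1 = 594 × 841 mm.
Off by 1 mm total — nearest standard size.

A1 (594 × 841 mm)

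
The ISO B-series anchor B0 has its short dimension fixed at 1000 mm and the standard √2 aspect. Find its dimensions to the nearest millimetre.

Short side = 1000 mm; long side = 1000√2 ≈ 1414.2 mm.

1000 × 1414 mm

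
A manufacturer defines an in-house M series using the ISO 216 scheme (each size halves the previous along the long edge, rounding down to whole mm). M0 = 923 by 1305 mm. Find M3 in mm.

326 × 461 mm

M1 = 652 × 923 mm (from M0 by 1 halving).
M2: ⌊923/2⌋ × 652 = 461 × 652 mm
M3: ⌊652/2⌋ × 461 = 326 × 461 mm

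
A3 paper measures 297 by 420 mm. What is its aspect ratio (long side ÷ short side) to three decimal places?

1.414

420 / 297 = 1.414
Matches √2 ≈ 1.414 — the ISO 216 defining ratio.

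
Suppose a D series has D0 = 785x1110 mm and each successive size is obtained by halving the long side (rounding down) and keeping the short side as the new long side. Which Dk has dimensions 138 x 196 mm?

D5

D0: 785 × 1110 mm
D1: 555 × 785 mm
D2: 392 × 555 mm
D3: 277 × 392 mm
D4: 196 × 277 mm
D5: 138 × 196 mm
D6: 98 × 138 mm
→ matches D5.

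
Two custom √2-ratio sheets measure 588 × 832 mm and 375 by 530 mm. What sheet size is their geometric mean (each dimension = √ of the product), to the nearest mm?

Short side: √(588 · 375) = √220500 ≈ 469.6 → 470 mm
Long side: √(832 · 530) = √440960 ≈ 664.0 → 664 mm

470 × 664 mm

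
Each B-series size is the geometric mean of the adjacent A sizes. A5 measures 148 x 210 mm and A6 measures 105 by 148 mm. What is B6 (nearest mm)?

125 × 176 mm

Short side: √(148 · 105) = √15540 ≈ 124.7 → 125 mm
Long side: √(210 · 148) = √31080 ≈ 176.3 → 176 mm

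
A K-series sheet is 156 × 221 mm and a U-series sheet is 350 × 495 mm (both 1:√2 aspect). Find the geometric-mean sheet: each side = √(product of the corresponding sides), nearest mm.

234 × 331 mm

Short side: √(156 · 350) = √54600 ≈ 233.7 → 234 mm
Long side: √(221 · 495) = √109395 ≈ 330.7 → 331 mm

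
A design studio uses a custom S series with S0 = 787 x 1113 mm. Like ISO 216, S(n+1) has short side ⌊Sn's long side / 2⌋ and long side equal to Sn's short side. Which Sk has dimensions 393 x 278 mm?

S0: 787 × 1113 mm
S1: 556 × 787 mm
S2: 393 × 556 mm
S3: 278 × 393 mm
S4: 196 × 278 mm
→ matches S3.

S3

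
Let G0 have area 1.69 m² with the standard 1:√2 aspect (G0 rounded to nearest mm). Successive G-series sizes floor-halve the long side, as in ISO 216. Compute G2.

Let G0's short side be w mm. w · w√2 = 1.69 m² = 1,690,000 mm², so w ≈ 1093.2 mm and w√2 ≈ 1546.0 mm → G0 = 1093 × 1546 mm.
G1: ⌊1546/2⌋ × 1093 = 773 × 1093 mm
G2: ⌊1093/2⌋ × 773 = 546 × 773 mm

546 × 773 mm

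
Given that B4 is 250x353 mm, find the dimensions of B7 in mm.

B5: ⌊353/2⌋ × 250 = 176 × 250 mm
B6: ⌊250/2⌋ × 176 = 125 × 176 mm
B7: ⌊176/2⌋ × 125 = 88 × 125 mm

88 × 125 mm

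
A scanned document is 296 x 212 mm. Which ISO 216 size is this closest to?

A4 (210 × 297 mm)

Aspect ratio 296/212 ≈ 1.396 (ISO target is √2 ≈ 1.414).
In the A-series (A0 area = 1 m²): A4 = 210 × 297 mm.
Off by 3 mm total — nearest standard size.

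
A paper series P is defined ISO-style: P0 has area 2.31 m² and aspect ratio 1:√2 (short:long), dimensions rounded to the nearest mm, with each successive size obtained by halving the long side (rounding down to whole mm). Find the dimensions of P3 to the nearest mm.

Let P0's short side be w mm. w · w√2 = 2.31 m² = 2,310,000 mm², so w ≈ 1278.1 mm and w√2 ≈ 1807.4 mm → P0 = 1278 × 1807 mm.
P1: ⌊1807/2⌋ × 1278 = 903 × 1278 mm
P2: ⌊1278/2⌋ × 903 = 639 × 903 mm
P3: ⌊903/2⌋ × 639 = 451 × 639 mm

451 × 639 mm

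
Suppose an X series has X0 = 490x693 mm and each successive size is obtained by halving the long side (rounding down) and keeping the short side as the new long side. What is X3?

X1: ⌊693/2⌋ × 490 = 346 × 490 mm
X2: ⌊490/2⌋ × 346 = 245 × 346 mm
X3: ⌊346/2⌋ × 245 = 173 × 245 mm

173 × 245 mm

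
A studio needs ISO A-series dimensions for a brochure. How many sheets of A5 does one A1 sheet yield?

16

Each ISO step halves the sheet: 1 × A1 → 2 × A2 → 4 × A3 → 8 × A4 → …
From A1 to A5 is 4 halving steps: 2^4 = 16.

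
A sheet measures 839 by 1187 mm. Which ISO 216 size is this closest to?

A0 (841 × 1189 mm)

Aspect ratio 1187/839 ≈ 1.415 — close to the ISO √2 ≈ 1.414.
In the A-series (A0 area = 1 m²): A0 = 841 × 1189 mm.
Off by 4 mm total — nearest standard size.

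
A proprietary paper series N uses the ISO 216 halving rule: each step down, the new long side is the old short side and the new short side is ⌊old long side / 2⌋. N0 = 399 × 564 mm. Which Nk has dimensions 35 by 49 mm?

N7

N0: 399 × 564 mm
N1: 282 × 399 mm
N2: 199 × 282 mm
N3: 141 × 199 mm
N4: 99 × 141 mm
N5: 70 × 99 mm
N6: 49 × 70 mm
N7: 35 × 49 mm
N8: 24 × 35 mm
→ matches N7.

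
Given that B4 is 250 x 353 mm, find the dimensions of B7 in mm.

88 × 125 mm

B5: ⌊353/2⌋ × 250 = 176 × 250 mm
B6: ⌊250/2⌋ × 176 = 125 × 176 mm
B7: ⌊176/2⌋ × 125 = 88 × 125 mm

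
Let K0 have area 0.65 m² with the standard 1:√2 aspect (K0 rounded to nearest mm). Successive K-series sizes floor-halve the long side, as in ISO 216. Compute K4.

Let K0's short side be w mm. w · w√2 = 0.65 m² = 650,000 mm², so w ≈ 678.0 mm and w√2 ≈ 958.8 mm → K0 = 678 × 959 mm.
K1: ⌊959/2⌋ × 678 = 479 × 678 mm
K2: ⌊678/2⌋ × 479 = 339 × 479 mm
K3: ⌊479/2⌋ × 339 = 239 × 339 mm
K4: ⌊339/2⌋ × 239 = 169 × 239 mm

169 × 239 mm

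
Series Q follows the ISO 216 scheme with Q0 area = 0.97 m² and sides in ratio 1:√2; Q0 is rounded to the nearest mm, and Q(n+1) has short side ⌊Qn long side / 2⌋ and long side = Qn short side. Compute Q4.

Let Q0's short side be w mm. w · w√2 = 0.97 m² = 970,000 mm², so w ≈ 828.2 mm and w√2 ≈ 1171.2 mm → Q0 = 828 × 1171 mm.
Q1: ⌊1171/2⌋ × 828 = 585 × 828 mm
Q2: ⌊828/2⌋ × 585 = 414 × 585 mm
Q3: ⌊585/2⌋ × 414 = 292 × 414 mm
Q4: ⌊414/2⌋ × 292 = 207 × 292 mm

207 × 292 mm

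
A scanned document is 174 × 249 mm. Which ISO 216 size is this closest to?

Aspect ratio 249/174 ≈ 1.431 (ISO target is √2 ≈ 1.414).
In the B-series (B0 = 1000 × 1414 mm): B5 = 176 × 250 mm.
Off by 3 mm total — nearest standard size.

B5 (176 × 250 mm)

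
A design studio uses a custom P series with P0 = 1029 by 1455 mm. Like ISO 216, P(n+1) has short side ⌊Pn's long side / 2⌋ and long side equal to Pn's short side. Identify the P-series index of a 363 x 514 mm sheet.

P0: 1029 × 1455 mm
P1: 727 × 1029 mm
P2: 514 × 727 mm
P3: 363 × 514 mm
P4: 257 × 363 mm
→ matches P3.

P3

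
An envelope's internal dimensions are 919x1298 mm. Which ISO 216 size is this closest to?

C0 (917 × 1297 mm)

Aspect ratio 1298/919 ≈ 1.412 — close to the ISO √2 ≈ 1.414.
In the C-series (envelope sizes, between A and B): C0 = 917 × 1297 mm.
Off by 3 mm total — nearest standard size.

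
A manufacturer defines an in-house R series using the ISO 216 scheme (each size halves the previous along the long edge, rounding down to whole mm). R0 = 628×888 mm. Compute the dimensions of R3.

222 × 314 mm

R1: ⌊888/2⌋ × 628 = 444 × 628 mm
R2: ⌊628/2⌋ × 444 = 314 × 444 mm
R3: ⌊444/2⌋ × 314 = 222 × 314 mm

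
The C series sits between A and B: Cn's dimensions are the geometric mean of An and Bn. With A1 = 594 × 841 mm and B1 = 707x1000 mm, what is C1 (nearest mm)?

Short side: √(594 · 707) = √419958 ≈ 648.0 → 648 mm
Long side: √(841 · 1000) = √841000 ≈ 917.1 → 917 mm

648 × 917 mm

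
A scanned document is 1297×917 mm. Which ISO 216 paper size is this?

Aspect ratio 1297/917 ≈ 1.414 — close to the ISO √2 ≈ 1.414.
In the C-series (envelope sizes, between A and B): C0 = 917 × 1297 mm.

C0 (917 × 1297 mm)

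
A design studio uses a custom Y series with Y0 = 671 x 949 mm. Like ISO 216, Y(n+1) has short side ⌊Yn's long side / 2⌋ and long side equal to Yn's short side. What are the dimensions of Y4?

167 × 237 mm

Y1 = 474 × 671 mm (from Y0 by 1 halving).
Y2: ⌊671/2⌋ × 474 = 335 × 474 mm
Y3: ⌊474/2⌋ × 335 = 237 × 335 mm
Y4: ⌊335/2⌋ × 237 = 167 × 237 mm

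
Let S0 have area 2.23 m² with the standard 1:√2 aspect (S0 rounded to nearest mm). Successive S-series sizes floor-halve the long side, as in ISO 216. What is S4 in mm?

314 × 444 mm

Let S0's short side be w mm. w · w√2 = 2.23 m² = 2,230,000 mm², so w ≈ 1255.7 mm and w√2 ≈ 1775.9 mm → S0 = 1256 × 1776 mm.
S1: ⌊1776/2⌋ × 1256 = 888 × 1256 mm
S2: ⌊1256/2⌋ × 888 = 628 × 888 mm
S3: ⌊888/2⌋ × 628 = 444 × 628 mm
S4: ⌊628/2⌋ × 444 = 314 × 444 mm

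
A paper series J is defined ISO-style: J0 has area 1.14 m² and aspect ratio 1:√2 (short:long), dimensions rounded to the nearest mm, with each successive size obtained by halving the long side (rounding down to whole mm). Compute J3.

317 × 449 mm

Let J0's short side be w mm. w · w√2 = 1.14 m² = 1,140,000 mm², so w ≈ 897.8 mm and w√2 ≈ 1269.7 mm → J0 = 898 × 1270 mm.
J1: ⌊1270/2⌋ × 898 = 635 × 898 mm
J2: ⌊898/2⌋ × 635 = 449 × 635 mm
J3: ⌊635/2⌋ × 449 = 317 × 449 mm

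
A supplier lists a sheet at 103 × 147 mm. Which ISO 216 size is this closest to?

Aspect ratio 147/103 ≈ 1.427 — close to the ISO √2 ≈ 1.414.
In the A-series (A0 area = 1 m²): A6 = 105 × 148 mm.
Off by 3 mm total — nearest standard size.

A6 (105 × 148 mm)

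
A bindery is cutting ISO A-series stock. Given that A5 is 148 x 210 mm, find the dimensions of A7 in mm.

A6: ⌊210/2⌋ × 148 = 105 × 148 mm
A7: ⌊148/2⌋ × 105 = 74 × 105 mm

74 × 105 mm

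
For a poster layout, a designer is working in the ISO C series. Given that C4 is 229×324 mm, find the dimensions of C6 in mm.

C5: ⌊324/2⌋ × 229 = 162 × 229 mm
C6: ⌊229/2⌋ × 162 = 114 × 162 mm

114 × 162 mm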